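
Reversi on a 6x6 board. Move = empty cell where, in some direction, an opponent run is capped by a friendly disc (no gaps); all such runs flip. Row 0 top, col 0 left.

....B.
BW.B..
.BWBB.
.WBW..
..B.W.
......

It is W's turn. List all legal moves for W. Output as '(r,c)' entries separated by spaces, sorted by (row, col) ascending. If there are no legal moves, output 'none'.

Answer: (0,3) (1,5) (2,0) (2,5) (5,1) (5,2) (5,3)

Derivation:
(0,0): no bracket -> illegal
(0,1): no bracket -> illegal
(0,2): no bracket -> illegal
(0,3): flips 2 -> legal
(0,5): no bracket -> illegal
(1,2): no bracket -> illegal
(1,4): no bracket -> illegal
(1,5): flips 1 -> legal
(2,0): flips 1 -> legal
(2,5): flips 2 -> legal
(3,0): no bracket -> illegal
(3,4): no bracket -> illegal
(3,5): no bracket -> illegal
(4,1): no bracket -> illegal
(4,3): no bracket -> illegal
(5,1): flips 1 -> legal
(5,2): flips 2 -> legal
(5,3): flips 1 -> legal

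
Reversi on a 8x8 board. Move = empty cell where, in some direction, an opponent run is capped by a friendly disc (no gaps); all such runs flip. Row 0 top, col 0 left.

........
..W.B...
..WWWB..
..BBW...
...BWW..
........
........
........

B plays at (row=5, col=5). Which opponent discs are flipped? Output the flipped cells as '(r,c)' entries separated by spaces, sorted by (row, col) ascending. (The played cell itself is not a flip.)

Dir NW: opp run (4,4) capped by B -> flip
Dir N: opp run (4,5), next='.' -> no flip
Dir NE: first cell '.' (not opp) -> no flip
Dir W: first cell '.' (not opp) -> no flip
Dir E: first cell '.' (not opp) -> no flip
Dir SW: first cell '.' (not opp) -> no flip
Dir S: first cell '.' (not opp) -> no flip
Dir SE: first cell '.' (not opp) -> no flip

Answer: (4,4)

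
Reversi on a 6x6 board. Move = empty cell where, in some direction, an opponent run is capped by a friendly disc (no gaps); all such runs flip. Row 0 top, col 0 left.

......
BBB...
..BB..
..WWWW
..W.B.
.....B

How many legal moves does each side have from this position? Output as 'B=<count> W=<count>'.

-- B to move --
(2,1): no bracket -> illegal
(2,4): flips 1 -> legal
(2,5): no bracket -> illegal
(3,1): no bracket -> illegal
(4,1): flips 1 -> legal
(4,3): flips 1 -> legal
(4,5): flips 1 -> legal
(5,1): no bracket -> illegal
(5,2): flips 2 -> legal
(5,3): no bracket -> illegal
B mobility = 5
-- W to move --
(0,0): flips 2 -> legal
(0,1): flips 2 -> legal
(0,2): flips 2 -> legal
(0,3): no bracket -> illegal
(1,3): flips 1 -> legal
(1,4): flips 1 -> legal
(2,0): no bracket -> illegal
(2,1): no bracket -> illegal
(2,4): no bracket -> illegal
(3,1): no bracket -> illegal
(4,3): no bracket -> illegal
(4,5): no bracket -> illegal
(5,3): flips 1 -> legal
(5,4): flips 1 -> legal
W mobility = 7

Answer: B=5 W=7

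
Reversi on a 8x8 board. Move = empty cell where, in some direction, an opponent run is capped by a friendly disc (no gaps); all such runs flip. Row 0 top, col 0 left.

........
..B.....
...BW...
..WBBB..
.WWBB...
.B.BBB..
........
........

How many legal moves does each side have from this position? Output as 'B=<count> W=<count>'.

-- B to move --
(1,3): flips 1 -> legal
(1,4): flips 1 -> legal
(1,5): flips 1 -> legal
(2,1): flips 1 -> legal
(2,2): no bracket -> illegal
(2,5): flips 1 -> legal
(3,0): no bracket -> illegal
(3,1): flips 3 -> legal
(4,0): flips 2 -> legal
(5,0): flips 2 -> legal
(5,2): no bracket -> illegal
B mobility = 8
-- W to move --
(0,1): no bracket -> illegal
(0,2): no bracket -> illegal
(0,3): no bracket -> illegal
(1,1): no bracket -> illegal
(1,3): no bracket -> illegal
(1,4): flips 1 -> legal
(2,1): no bracket -> illegal
(2,2): flips 1 -> legal
(2,5): no bracket -> illegal
(2,6): no bracket -> illegal
(3,6): flips 3 -> legal
(4,0): no bracket -> illegal
(4,5): flips 2 -> legal
(4,6): flips 1 -> legal
(5,0): no bracket -> illegal
(5,2): no bracket -> illegal
(5,6): no bracket -> illegal
(6,0): flips 1 -> legal
(6,1): flips 1 -> legal
(6,2): no bracket -> illegal
(6,3): no bracket -> illegal
(6,4): flips 4 -> legal
(6,5): flips 2 -> legal
(6,6): no bracket -> illegal
W mobility = 9

Answer: B=8 W=9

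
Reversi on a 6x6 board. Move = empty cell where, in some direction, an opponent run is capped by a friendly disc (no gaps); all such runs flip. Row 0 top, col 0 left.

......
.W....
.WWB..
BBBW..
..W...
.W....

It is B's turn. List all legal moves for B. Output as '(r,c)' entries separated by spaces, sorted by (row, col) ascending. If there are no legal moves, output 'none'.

(0,0): no bracket -> illegal
(0,1): flips 2 -> legal
(0,2): no bracket -> illegal
(1,0): flips 1 -> legal
(1,2): flips 2 -> legal
(1,3): flips 1 -> legal
(2,0): flips 2 -> legal
(2,4): no bracket -> illegal
(3,4): flips 1 -> legal
(4,0): no bracket -> illegal
(4,1): no bracket -> illegal
(4,3): flips 1 -> legal
(4,4): no bracket -> illegal
(5,0): no bracket -> illegal
(5,2): flips 1 -> legal
(5,3): flips 1 -> legal

Answer: (0,1) (1,0) (1,2) (1,3) (2,0) (3,4) (4,3) (5,2) (5,3)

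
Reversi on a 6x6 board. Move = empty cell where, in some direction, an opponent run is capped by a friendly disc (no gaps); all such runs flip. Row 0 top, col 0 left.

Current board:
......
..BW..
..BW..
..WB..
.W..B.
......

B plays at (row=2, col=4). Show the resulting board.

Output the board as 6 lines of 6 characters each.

Place B at (2,4); scan 8 dirs for brackets.
Dir NW: opp run (1,3), next='.' -> no flip
Dir N: first cell '.' (not opp) -> no flip
Dir NE: first cell '.' (not opp) -> no flip
Dir W: opp run (2,3) capped by B -> flip
Dir E: first cell '.' (not opp) -> no flip
Dir SW: first cell 'B' (not opp) -> no flip
Dir S: first cell '.' (not opp) -> no flip
Dir SE: first cell '.' (not opp) -> no flip
All flips: (2,3)

Answer: ......
..BW..
..BBB.
..WB..
.W..B.
......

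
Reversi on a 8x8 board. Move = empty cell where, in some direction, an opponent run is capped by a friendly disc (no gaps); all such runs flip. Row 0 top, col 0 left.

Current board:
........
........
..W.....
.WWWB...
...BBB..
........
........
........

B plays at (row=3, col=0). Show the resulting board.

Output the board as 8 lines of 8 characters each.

Answer: ........
........
..W.....
BBBBB...
...BBB..
........
........
........

Derivation:
Place B at (3,0); scan 8 dirs for brackets.
Dir NW: edge -> no flip
Dir N: first cell '.' (not opp) -> no flip
Dir NE: first cell '.' (not opp) -> no flip
Dir W: edge -> no flip
Dir E: opp run (3,1) (3,2) (3,3) capped by B -> flip
Dir SW: edge -> no flip
Dir S: first cell '.' (not opp) -> no flip
Dir SE: first cell '.' (not opp) -> no flip
All flips: (3,1) (3,2) (3,3)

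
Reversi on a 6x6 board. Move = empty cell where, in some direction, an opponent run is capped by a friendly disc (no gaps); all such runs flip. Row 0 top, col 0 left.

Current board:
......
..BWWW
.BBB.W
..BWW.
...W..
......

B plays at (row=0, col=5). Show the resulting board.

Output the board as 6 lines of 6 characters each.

Place B at (0,5); scan 8 dirs for brackets.
Dir NW: edge -> no flip
Dir N: edge -> no flip
Dir NE: edge -> no flip
Dir W: first cell '.' (not opp) -> no flip
Dir E: edge -> no flip
Dir SW: opp run (1,4) capped by B -> flip
Dir S: opp run (1,5) (2,5), next='.' -> no flip
Dir SE: edge -> no flip
All flips: (1,4)

Answer: .....B
..BWBW
.BBB.W
..BWW.
...W..
......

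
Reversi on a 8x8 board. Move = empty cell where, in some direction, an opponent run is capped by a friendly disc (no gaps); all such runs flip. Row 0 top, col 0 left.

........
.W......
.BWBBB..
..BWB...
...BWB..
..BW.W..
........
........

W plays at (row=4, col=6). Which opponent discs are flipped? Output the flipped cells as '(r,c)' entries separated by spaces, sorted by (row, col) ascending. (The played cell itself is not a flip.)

Dir NW: first cell '.' (not opp) -> no flip
Dir N: first cell '.' (not opp) -> no flip
Dir NE: first cell '.' (not opp) -> no flip
Dir W: opp run (4,5) capped by W -> flip
Dir E: first cell '.' (not opp) -> no flip
Dir SW: first cell 'W' (not opp) -> no flip
Dir S: first cell '.' (not opp) -> no flip
Dir SE: first cell '.' (not opp) -> no flip

Answer: (4,5)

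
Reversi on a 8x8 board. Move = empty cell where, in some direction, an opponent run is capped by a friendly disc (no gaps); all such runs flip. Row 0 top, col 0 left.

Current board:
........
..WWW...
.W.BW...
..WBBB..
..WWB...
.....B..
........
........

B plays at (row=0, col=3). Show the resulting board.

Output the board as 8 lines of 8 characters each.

Answer: ...B....
..WBW...
.W.BW...
..WBBB..
..WWB...
.....B..
........
........

Derivation:
Place B at (0,3); scan 8 dirs for brackets.
Dir NW: edge -> no flip
Dir N: edge -> no flip
Dir NE: edge -> no flip
Dir W: first cell '.' (not opp) -> no flip
Dir E: first cell '.' (not opp) -> no flip
Dir SW: opp run (1,2) (2,1), next='.' -> no flip
Dir S: opp run (1,3) capped by B -> flip
Dir SE: opp run (1,4), next='.' -> no flip
All flips: (1,3)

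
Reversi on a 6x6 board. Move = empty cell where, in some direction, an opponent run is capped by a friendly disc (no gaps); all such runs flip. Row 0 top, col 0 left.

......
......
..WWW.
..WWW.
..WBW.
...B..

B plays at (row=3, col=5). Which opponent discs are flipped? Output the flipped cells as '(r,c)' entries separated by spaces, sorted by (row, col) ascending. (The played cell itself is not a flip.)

Answer: (4,4)

Derivation:
Dir NW: opp run (2,4), next='.' -> no flip
Dir N: first cell '.' (not opp) -> no flip
Dir NE: edge -> no flip
Dir W: opp run (3,4) (3,3) (3,2), next='.' -> no flip
Dir E: edge -> no flip
Dir SW: opp run (4,4) capped by B -> flip
Dir S: first cell '.' (not opp) -> no flip
Dir SE: edge -> no flip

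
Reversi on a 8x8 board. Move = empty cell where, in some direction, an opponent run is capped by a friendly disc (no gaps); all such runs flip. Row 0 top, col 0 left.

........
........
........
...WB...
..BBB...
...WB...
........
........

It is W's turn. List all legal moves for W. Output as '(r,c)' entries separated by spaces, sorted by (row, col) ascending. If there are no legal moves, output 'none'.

Answer: (3,1) (3,5) (5,1) (5,5)

Derivation:
(2,3): no bracket -> illegal
(2,4): no bracket -> illegal
(2,5): no bracket -> illegal
(3,1): flips 1 -> legal
(3,2): no bracket -> illegal
(3,5): flips 2 -> legal
(4,1): no bracket -> illegal
(4,5): no bracket -> illegal
(5,1): flips 1 -> legal
(5,2): no bracket -> illegal
(5,5): flips 2 -> legal
(6,3): no bracket -> illegal
(6,4): no bracket -> illegal
(6,5): no bracket -> illegal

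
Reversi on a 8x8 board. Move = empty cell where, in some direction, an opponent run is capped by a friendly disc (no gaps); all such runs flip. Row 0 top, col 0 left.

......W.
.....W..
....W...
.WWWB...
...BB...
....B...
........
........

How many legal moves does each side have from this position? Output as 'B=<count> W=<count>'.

Answer: B=5 W=5

Derivation:
-- B to move --
(0,4): no bracket -> illegal
(0,5): no bracket -> illegal
(0,7): no bracket -> illegal
(1,3): no bracket -> illegal
(1,4): flips 1 -> legal
(1,6): no bracket -> illegal
(1,7): no bracket -> illegal
(2,0): no bracket -> illegal
(2,1): flips 1 -> legal
(2,2): flips 1 -> legal
(2,3): flips 1 -> legal
(2,5): no bracket -> illegal
(2,6): no bracket -> illegal
(3,0): flips 3 -> legal
(3,5): no bracket -> illegal
(4,0): no bracket -> illegal
(4,1): no bracket -> illegal
(4,2): no bracket -> illegal
B mobility = 5
-- W to move --
(2,3): no bracket -> illegal
(2,5): no bracket -> illegal
(3,5): flips 1 -> legal
(4,2): no bracket -> illegal
(4,5): no bracket -> illegal
(5,2): no bracket -> illegal
(5,3): flips 1 -> legal
(5,5): flips 1 -> legal
(6,3): no bracket -> illegal
(6,4): flips 3 -> legal
(6,5): flips 2 -> legal
W mobility = 5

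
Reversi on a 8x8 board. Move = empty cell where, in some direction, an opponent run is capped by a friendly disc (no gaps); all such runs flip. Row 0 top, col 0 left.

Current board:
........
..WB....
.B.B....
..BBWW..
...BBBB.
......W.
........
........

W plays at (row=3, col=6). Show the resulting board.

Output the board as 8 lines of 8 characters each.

Place W at (3,6); scan 8 dirs for brackets.
Dir NW: first cell '.' (not opp) -> no flip
Dir N: first cell '.' (not opp) -> no flip
Dir NE: first cell '.' (not opp) -> no flip
Dir W: first cell 'W' (not opp) -> no flip
Dir E: first cell '.' (not opp) -> no flip
Dir SW: opp run (4,5), next='.' -> no flip
Dir S: opp run (4,6) capped by W -> flip
Dir SE: first cell '.' (not opp) -> no flip
All flips: (4,6)

Answer: ........
..WB....
.B.B....
..BBWWW.
...BBBW.
......W.
........
........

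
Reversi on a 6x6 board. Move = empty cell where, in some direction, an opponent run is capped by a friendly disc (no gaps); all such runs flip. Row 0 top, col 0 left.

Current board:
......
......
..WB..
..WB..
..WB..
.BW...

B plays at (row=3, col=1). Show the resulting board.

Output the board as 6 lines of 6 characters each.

Answer: ......
......
..WB..
.BBB..
..WB..
.BW...

Derivation:
Place B at (3,1); scan 8 dirs for brackets.
Dir NW: first cell '.' (not opp) -> no flip
Dir N: first cell '.' (not opp) -> no flip
Dir NE: opp run (2,2), next='.' -> no flip
Dir W: first cell '.' (not opp) -> no flip
Dir E: opp run (3,2) capped by B -> flip
Dir SW: first cell '.' (not opp) -> no flip
Dir S: first cell '.' (not opp) -> no flip
Dir SE: opp run (4,2), next='.' -> no flip
All flips: (3,2)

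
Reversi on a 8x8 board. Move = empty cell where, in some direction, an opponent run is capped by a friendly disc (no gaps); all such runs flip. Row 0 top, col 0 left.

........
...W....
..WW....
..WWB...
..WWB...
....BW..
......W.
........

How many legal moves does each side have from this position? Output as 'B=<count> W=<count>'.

Answer: B=8 W=5

Derivation:
-- B to move --
(0,2): no bracket -> illegal
(0,3): no bracket -> illegal
(0,4): no bracket -> illegal
(1,1): flips 2 -> legal
(1,2): flips 1 -> legal
(1,4): no bracket -> illegal
(2,1): flips 2 -> legal
(2,4): no bracket -> illegal
(3,1): flips 2 -> legal
(4,1): flips 2 -> legal
(4,5): no bracket -> illegal
(4,6): no bracket -> illegal
(5,1): no bracket -> illegal
(5,2): flips 1 -> legal
(5,3): no bracket -> illegal
(5,6): flips 1 -> legal
(5,7): no bracket -> illegal
(6,4): no bracket -> illegal
(6,5): no bracket -> illegal
(6,7): no bracket -> illegal
(7,5): no bracket -> illegal
(7,6): no bracket -> illegal
(7,7): flips 2 -> legal
B mobility = 8
-- W to move --
(2,4): no bracket -> illegal
(2,5): flips 1 -> legal
(3,5): flips 1 -> legal
(4,5): flips 2 -> legal
(5,3): flips 1 -> legal
(6,3): no bracket -> illegal
(6,4): no bracket -> illegal
(6,5): flips 1 -> legal
W mobility = 5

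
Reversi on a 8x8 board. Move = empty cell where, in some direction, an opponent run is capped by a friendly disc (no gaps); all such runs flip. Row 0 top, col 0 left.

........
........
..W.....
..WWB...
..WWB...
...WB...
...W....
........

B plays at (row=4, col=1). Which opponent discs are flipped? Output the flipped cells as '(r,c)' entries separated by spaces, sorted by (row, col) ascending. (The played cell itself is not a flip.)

Dir NW: first cell '.' (not opp) -> no flip
Dir N: first cell '.' (not opp) -> no flip
Dir NE: opp run (3,2), next='.' -> no flip
Dir W: first cell '.' (not opp) -> no flip
Dir E: opp run (4,2) (4,3) capped by B -> flip
Dir SW: first cell '.' (not opp) -> no flip
Dir S: first cell '.' (not opp) -> no flip
Dir SE: first cell '.' (not opp) -> no flip

Answer: (4,2) (4,3)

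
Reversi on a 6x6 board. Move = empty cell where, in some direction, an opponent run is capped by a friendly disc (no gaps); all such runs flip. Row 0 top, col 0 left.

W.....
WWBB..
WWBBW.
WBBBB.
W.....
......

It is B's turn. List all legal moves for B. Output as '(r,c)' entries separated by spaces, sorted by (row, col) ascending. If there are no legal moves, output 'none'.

(0,1): flips 2 -> legal
(0,2): no bracket -> illegal
(1,4): flips 1 -> legal
(1,5): flips 1 -> legal
(2,5): flips 1 -> legal
(3,5): flips 1 -> legal
(4,1): no bracket -> illegal
(5,0): no bracket -> illegal
(5,1): no bracket -> illegal

Answer: (0,1) (1,4) (1,5) (2,5) (3,5)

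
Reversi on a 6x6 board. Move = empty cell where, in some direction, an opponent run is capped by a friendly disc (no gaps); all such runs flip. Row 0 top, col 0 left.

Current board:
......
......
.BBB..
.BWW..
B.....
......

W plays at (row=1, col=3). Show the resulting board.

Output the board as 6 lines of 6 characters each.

Answer: ......
...W..
.BBW..
.BWW..
B.....
......

Derivation:
Place W at (1,3); scan 8 dirs for brackets.
Dir NW: first cell '.' (not opp) -> no flip
Dir N: first cell '.' (not opp) -> no flip
Dir NE: first cell '.' (not opp) -> no flip
Dir W: first cell '.' (not opp) -> no flip
Dir E: first cell '.' (not opp) -> no flip
Dir SW: opp run (2,2) (3,1) (4,0), next=edge -> no flip
Dir S: opp run (2,3) capped by W -> flip
Dir SE: first cell '.' (not opp) -> no flip
All flips: (2,3)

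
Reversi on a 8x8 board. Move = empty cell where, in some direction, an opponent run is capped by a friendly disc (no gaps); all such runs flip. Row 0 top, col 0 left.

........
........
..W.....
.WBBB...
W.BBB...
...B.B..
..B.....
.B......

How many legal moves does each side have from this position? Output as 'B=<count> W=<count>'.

-- B to move --
(1,1): flips 1 -> legal
(1,2): flips 1 -> legal
(1,3): no bracket -> illegal
(2,0): flips 1 -> legal
(2,1): no bracket -> illegal
(2,3): no bracket -> illegal
(3,0): flips 1 -> legal
(4,1): no bracket -> illegal
(5,0): no bracket -> illegal
(5,1): no bracket -> illegal
B mobility = 4
-- W to move --
(2,1): no bracket -> illegal
(2,3): no bracket -> illegal
(2,4): no bracket -> illegal
(2,5): no bracket -> illegal
(3,5): flips 3 -> legal
(4,1): no bracket -> illegal
(4,5): no bracket -> illegal
(4,6): no bracket -> illegal
(5,1): no bracket -> illegal
(5,2): flips 2 -> legal
(5,4): no bracket -> illegal
(5,6): no bracket -> illegal
(6,0): no bracket -> illegal
(6,1): no bracket -> illegal
(6,3): no bracket -> illegal
(6,4): flips 2 -> legal
(6,5): no bracket -> illegal
(6,6): flips 3 -> legal
(7,0): no bracket -> illegal
(7,2): no bracket -> illegal
(7,3): no bracket -> illegal
W mobility = 4

Answer: B=4 W=4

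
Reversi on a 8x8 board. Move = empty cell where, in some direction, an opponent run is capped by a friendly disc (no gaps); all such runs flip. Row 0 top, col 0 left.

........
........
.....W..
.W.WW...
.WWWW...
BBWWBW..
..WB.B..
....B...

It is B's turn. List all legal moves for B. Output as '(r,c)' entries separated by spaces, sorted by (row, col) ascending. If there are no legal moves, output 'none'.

Answer: (2,1) (2,3) (2,4) (3,0) (3,2) (4,5) (5,6) (6,1) (7,3)

Derivation:
(1,4): no bracket -> illegal
(1,5): no bracket -> illegal
(1,6): no bracket -> illegal
(2,0): no bracket -> illegal
(2,1): flips 2 -> legal
(2,2): no bracket -> illegal
(2,3): flips 3 -> legal
(2,4): flips 4 -> legal
(2,6): no bracket -> illegal
(3,0): flips 2 -> legal
(3,2): flips 2 -> legal
(3,5): no bracket -> illegal
(3,6): no bracket -> illegal
(4,0): no bracket -> illegal
(4,5): flips 1 -> legal
(4,6): no bracket -> illegal
(5,6): flips 1 -> legal
(6,1): flips 1 -> legal
(6,4): no bracket -> illegal
(6,6): no bracket -> illegal
(7,1): no bracket -> illegal
(7,2): no bracket -> illegal
(7,3): flips 1 -> legal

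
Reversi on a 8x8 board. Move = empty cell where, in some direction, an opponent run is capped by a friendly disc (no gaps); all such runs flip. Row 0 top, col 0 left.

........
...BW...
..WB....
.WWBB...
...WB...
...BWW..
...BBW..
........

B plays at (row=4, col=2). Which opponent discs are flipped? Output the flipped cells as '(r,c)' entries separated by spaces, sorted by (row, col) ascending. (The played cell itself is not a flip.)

Dir NW: opp run (3,1), next='.' -> no flip
Dir N: opp run (3,2) (2,2), next='.' -> no flip
Dir NE: first cell 'B' (not opp) -> no flip
Dir W: first cell '.' (not opp) -> no flip
Dir E: opp run (4,3) capped by B -> flip
Dir SW: first cell '.' (not opp) -> no flip
Dir S: first cell '.' (not opp) -> no flip
Dir SE: first cell 'B' (not opp) -> no flip

Answer: (4,3)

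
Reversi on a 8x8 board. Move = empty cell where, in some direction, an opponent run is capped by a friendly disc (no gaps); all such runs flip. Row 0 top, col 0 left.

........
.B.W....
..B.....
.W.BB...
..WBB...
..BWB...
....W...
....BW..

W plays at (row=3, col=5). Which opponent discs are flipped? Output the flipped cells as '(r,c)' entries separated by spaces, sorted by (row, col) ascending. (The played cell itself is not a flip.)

Dir NW: first cell '.' (not opp) -> no flip
Dir N: first cell '.' (not opp) -> no flip
Dir NE: first cell '.' (not opp) -> no flip
Dir W: opp run (3,4) (3,3), next='.' -> no flip
Dir E: first cell '.' (not opp) -> no flip
Dir SW: opp run (4,4) capped by W -> flip
Dir S: first cell '.' (not opp) -> no flip
Dir SE: first cell '.' (not opp) -> no flip

Answer: (4,4)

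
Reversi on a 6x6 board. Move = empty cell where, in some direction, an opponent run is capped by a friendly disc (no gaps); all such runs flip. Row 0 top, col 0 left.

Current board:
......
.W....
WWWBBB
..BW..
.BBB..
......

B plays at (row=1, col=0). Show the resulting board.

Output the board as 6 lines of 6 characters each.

Answer: ......
BW....
WBWBBB
..BW..
.BBB..
......

Derivation:
Place B at (1,0); scan 8 dirs for brackets.
Dir NW: edge -> no flip
Dir N: first cell '.' (not opp) -> no flip
Dir NE: first cell '.' (not opp) -> no flip
Dir W: edge -> no flip
Dir E: opp run (1,1), next='.' -> no flip
Dir SW: edge -> no flip
Dir S: opp run (2,0), next='.' -> no flip
Dir SE: opp run (2,1) capped by B -> flip
All flips: (2,1)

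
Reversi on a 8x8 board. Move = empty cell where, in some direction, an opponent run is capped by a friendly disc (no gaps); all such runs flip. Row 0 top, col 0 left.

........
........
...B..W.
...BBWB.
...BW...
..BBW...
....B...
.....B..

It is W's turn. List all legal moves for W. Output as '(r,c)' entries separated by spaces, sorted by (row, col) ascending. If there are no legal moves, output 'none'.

Answer: (2,2) (2,4) (3,2) (3,7) (4,2) (4,6) (5,1) (6,2) (7,4)

Derivation:
(1,2): no bracket -> illegal
(1,3): no bracket -> illegal
(1,4): no bracket -> illegal
(2,2): flips 1 -> legal
(2,4): flips 1 -> legal
(2,5): no bracket -> illegal
(2,7): no bracket -> illegal
(3,2): flips 3 -> legal
(3,7): flips 1 -> legal
(4,1): no bracket -> illegal
(4,2): flips 1 -> legal
(4,5): no bracket -> illegal
(4,6): flips 1 -> legal
(4,7): no bracket -> illegal
(5,1): flips 2 -> legal
(5,5): no bracket -> illegal
(6,1): no bracket -> illegal
(6,2): flips 1 -> legal
(6,3): no bracket -> illegal
(6,5): no bracket -> illegal
(6,6): no bracket -> illegal
(7,3): no bracket -> illegal
(7,4): flips 1 -> legal
(7,6): no bracket -> illegal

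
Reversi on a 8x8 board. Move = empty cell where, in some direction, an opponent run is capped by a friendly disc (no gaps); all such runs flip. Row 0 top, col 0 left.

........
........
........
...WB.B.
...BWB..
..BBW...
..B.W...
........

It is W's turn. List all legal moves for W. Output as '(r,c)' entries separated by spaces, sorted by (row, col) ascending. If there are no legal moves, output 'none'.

(2,3): no bracket -> illegal
(2,4): flips 1 -> legal
(2,5): no bracket -> illegal
(2,6): no bracket -> illegal
(2,7): flips 2 -> legal
(3,2): flips 1 -> legal
(3,5): flips 1 -> legal
(3,7): no bracket -> illegal
(4,1): no bracket -> illegal
(4,2): flips 2 -> legal
(4,6): flips 1 -> legal
(4,7): no bracket -> illegal
(5,1): flips 2 -> legal
(5,5): no bracket -> illegal
(5,6): no bracket -> illegal
(6,1): no bracket -> illegal
(6,3): flips 2 -> legal
(7,1): flips 2 -> legal
(7,2): no bracket -> illegal
(7,3): no bracket -> illegal

Answer: (2,4) (2,7) (3,2) (3,5) (4,2) (4,6) (5,1) (6,3) (7,1)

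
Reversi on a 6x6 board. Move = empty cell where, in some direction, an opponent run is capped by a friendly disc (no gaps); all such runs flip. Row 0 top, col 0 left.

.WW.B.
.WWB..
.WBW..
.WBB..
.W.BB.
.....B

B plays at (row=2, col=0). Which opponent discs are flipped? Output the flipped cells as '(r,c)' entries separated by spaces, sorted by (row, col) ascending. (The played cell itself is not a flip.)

Answer: (2,1)

Derivation:
Dir NW: edge -> no flip
Dir N: first cell '.' (not opp) -> no flip
Dir NE: opp run (1,1) (0,2), next=edge -> no flip
Dir W: edge -> no flip
Dir E: opp run (2,1) capped by B -> flip
Dir SW: edge -> no flip
Dir S: first cell '.' (not opp) -> no flip
Dir SE: opp run (3,1), next='.' -> no flip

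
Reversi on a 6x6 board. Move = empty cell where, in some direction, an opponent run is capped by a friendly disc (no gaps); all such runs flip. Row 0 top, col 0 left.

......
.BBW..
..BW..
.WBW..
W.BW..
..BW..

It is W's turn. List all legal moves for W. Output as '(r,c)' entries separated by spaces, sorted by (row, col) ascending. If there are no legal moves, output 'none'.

(0,0): flips 2 -> legal
(0,1): flips 1 -> legal
(0,2): no bracket -> illegal
(0,3): no bracket -> illegal
(1,0): flips 2 -> legal
(2,0): no bracket -> illegal
(2,1): flips 2 -> legal
(4,1): flips 2 -> legal
(5,1): flips 2 -> legal

Answer: (0,0) (0,1) (1,0) (2,1) (4,1) (5,1)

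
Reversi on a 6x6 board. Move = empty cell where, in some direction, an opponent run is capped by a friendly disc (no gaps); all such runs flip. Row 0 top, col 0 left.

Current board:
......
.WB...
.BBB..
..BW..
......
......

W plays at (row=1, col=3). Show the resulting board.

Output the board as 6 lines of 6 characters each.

Answer: ......
.WWW..
.BBW..
..BW..
......
......

Derivation:
Place W at (1,3); scan 8 dirs for brackets.
Dir NW: first cell '.' (not opp) -> no flip
Dir N: first cell '.' (not opp) -> no flip
Dir NE: first cell '.' (not opp) -> no flip
Dir W: opp run (1,2) capped by W -> flip
Dir E: first cell '.' (not opp) -> no flip
Dir SW: opp run (2,2), next='.' -> no flip
Dir S: opp run (2,3) capped by W -> flip
Dir SE: first cell '.' (not opp) -> no flip
All flips: (1,2) (2,3)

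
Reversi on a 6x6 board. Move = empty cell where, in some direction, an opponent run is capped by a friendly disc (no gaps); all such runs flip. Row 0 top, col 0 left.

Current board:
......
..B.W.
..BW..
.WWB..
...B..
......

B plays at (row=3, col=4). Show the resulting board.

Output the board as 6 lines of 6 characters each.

Answer: ......
..B.W.
..BB..
.WWBB.
...B..
......

Derivation:
Place B at (3,4); scan 8 dirs for brackets.
Dir NW: opp run (2,3) capped by B -> flip
Dir N: first cell '.' (not opp) -> no flip
Dir NE: first cell '.' (not opp) -> no flip
Dir W: first cell 'B' (not opp) -> no flip
Dir E: first cell '.' (not opp) -> no flip
Dir SW: first cell 'B' (not opp) -> no flip
Dir S: first cell '.' (not opp) -> no flip
Dir SE: first cell '.' (not opp) -> no flip
All flips: (2,3)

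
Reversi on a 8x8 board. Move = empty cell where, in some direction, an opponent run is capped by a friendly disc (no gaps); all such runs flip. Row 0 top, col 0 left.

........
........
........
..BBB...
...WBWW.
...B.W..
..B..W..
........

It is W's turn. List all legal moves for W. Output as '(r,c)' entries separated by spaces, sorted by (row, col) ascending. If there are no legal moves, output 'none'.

(2,1): flips 1 -> legal
(2,2): flips 2 -> legal
(2,3): flips 2 -> legal
(2,4): no bracket -> illegal
(2,5): flips 1 -> legal
(3,1): no bracket -> illegal
(3,5): no bracket -> illegal
(4,1): no bracket -> illegal
(4,2): no bracket -> illegal
(5,1): no bracket -> illegal
(5,2): no bracket -> illegal
(5,4): no bracket -> illegal
(6,1): no bracket -> illegal
(6,3): flips 1 -> legal
(6,4): no bracket -> illegal
(7,1): no bracket -> illegal
(7,2): no bracket -> illegal
(7,3): no bracket -> illegal

Answer: (2,1) (2,2) (2,3) (2,5) (6,3)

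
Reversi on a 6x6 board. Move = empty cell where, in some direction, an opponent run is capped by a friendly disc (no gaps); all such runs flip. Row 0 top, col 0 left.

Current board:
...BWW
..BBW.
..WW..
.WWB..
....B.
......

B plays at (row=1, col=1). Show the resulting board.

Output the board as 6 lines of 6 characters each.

Place B at (1,1); scan 8 dirs for brackets.
Dir NW: first cell '.' (not opp) -> no flip
Dir N: first cell '.' (not opp) -> no flip
Dir NE: first cell '.' (not opp) -> no flip
Dir W: first cell '.' (not opp) -> no flip
Dir E: first cell 'B' (not opp) -> no flip
Dir SW: first cell '.' (not opp) -> no flip
Dir S: first cell '.' (not opp) -> no flip
Dir SE: opp run (2,2) capped by B -> flip
All flips: (2,2)

Answer: ...BWW
.BBBW.
..BW..
.WWB..
....B.
......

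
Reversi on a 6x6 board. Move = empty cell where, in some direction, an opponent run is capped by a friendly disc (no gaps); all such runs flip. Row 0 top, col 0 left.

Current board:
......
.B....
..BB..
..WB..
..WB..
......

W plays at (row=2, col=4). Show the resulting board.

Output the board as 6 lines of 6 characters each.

Answer: ......
.B....
..BBW.
..WW..
..WB..
......

Derivation:
Place W at (2,4); scan 8 dirs for brackets.
Dir NW: first cell '.' (not opp) -> no flip
Dir N: first cell '.' (not opp) -> no flip
Dir NE: first cell '.' (not opp) -> no flip
Dir W: opp run (2,3) (2,2), next='.' -> no flip
Dir E: first cell '.' (not opp) -> no flip
Dir SW: opp run (3,3) capped by W -> flip
Dir S: first cell '.' (not opp) -> no flip
Dir SE: first cell '.' (not opp) -> no flip
All flips: (3,3)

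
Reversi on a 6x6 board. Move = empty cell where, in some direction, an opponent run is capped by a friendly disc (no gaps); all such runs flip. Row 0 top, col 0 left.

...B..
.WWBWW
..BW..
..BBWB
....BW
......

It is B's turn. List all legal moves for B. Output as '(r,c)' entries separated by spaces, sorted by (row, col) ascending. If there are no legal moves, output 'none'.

Answer: (0,0) (0,2) (0,5) (1,0) (2,1) (2,4) (2,5) (5,5)

Derivation:
(0,0): flips 1 -> legal
(0,1): no bracket -> illegal
(0,2): flips 1 -> legal
(0,4): no bracket -> illegal
(0,5): flips 2 -> legal
(1,0): flips 2 -> legal
(2,0): no bracket -> illegal
(2,1): flips 1 -> legal
(2,4): flips 2 -> legal
(2,5): flips 1 -> legal
(4,3): no bracket -> illegal
(5,4): no bracket -> illegal
(5,5): flips 1 -> legal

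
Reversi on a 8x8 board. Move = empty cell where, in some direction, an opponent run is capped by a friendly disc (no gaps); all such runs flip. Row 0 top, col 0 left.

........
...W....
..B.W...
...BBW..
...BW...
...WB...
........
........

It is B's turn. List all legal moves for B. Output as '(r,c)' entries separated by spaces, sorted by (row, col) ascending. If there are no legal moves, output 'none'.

Answer: (0,4) (1,4) (1,5) (3,6) (4,5) (5,2) (5,5) (6,3)

Derivation:
(0,2): no bracket -> illegal
(0,3): no bracket -> illegal
(0,4): flips 1 -> legal
(1,2): no bracket -> illegal
(1,4): flips 1 -> legal
(1,5): flips 1 -> legal
(2,3): no bracket -> illegal
(2,5): no bracket -> illegal
(2,6): no bracket -> illegal
(3,6): flips 1 -> legal
(4,2): no bracket -> illegal
(4,5): flips 1 -> legal
(4,6): no bracket -> illegal
(5,2): flips 1 -> legal
(5,5): flips 1 -> legal
(6,2): no bracket -> illegal
(6,3): flips 1 -> legal
(6,4): no bracket -> illegal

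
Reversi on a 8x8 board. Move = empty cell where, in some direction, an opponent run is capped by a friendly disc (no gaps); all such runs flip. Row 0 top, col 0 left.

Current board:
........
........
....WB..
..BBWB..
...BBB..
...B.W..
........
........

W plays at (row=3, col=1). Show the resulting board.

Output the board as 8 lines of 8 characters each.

Answer: ........
........
....WB..
.WWWWB..
...BBB..
...B.W..
........
........

Derivation:
Place W at (3,1); scan 8 dirs for brackets.
Dir NW: first cell '.' (not opp) -> no flip
Dir N: first cell '.' (not opp) -> no flip
Dir NE: first cell '.' (not opp) -> no flip
Dir W: first cell '.' (not opp) -> no flip
Dir E: opp run (3,2) (3,3) capped by W -> flip
Dir SW: first cell '.' (not opp) -> no flip
Dir S: first cell '.' (not opp) -> no flip
Dir SE: first cell '.' (not opp) -> no flip
All flips: (3,2) (3,3)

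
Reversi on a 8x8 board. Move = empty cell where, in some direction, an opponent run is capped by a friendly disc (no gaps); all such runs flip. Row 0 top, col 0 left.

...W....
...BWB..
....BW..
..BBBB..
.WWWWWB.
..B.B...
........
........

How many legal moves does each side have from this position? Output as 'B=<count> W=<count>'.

-- B to move --
(0,2): no bracket -> illegal
(0,4): flips 1 -> legal
(0,5): no bracket -> illegal
(1,2): no bracket -> illegal
(1,6): flips 1 -> legal
(2,3): no bracket -> illegal
(2,6): flips 1 -> legal
(3,0): flips 1 -> legal
(3,1): no bracket -> illegal
(3,6): flips 1 -> legal
(4,0): flips 5 -> legal
(5,0): flips 1 -> legal
(5,1): flips 1 -> legal
(5,3): flips 2 -> legal
(5,5): flips 2 -> legal
(5,6): flips 1 -> legal
B mobility = 11
-- W to move --
(0,2): no bracket -> illegal
(0,4): no bracket -> illegal
(0,5): flips 1 -> legal
(0,6): flips 3 -> legal
(1,2): flips 1 -> legal
(1,6): flips 1 -> legal
(2,1): flips 1 -> legal
(2,2): flips 2 -> legal
(2,3): flips 5 -> legal
(2,6): flips 1 -> legal
(3,1): no bracket -> illegal
(3,6): no bracket -> illegal
(3,7): no bracket -> illegal
(4,7): flips 1 -> legal
(5,1): no bracket -> illegal
(5,3): no bracket -> illegal
(5,5): no bracket -> illegal
(5,6): no bracket -> illegal
(5,7): no bracket -> illegal
(6,1): flips 1 -> legal
(6,2): flips 1 -> legal
(6,3): flips 2 -> legal
(6,4): flips 1 -> legal
(6,5): flips 1 -> legal
W mobility = 14

Answer: B=11 W=14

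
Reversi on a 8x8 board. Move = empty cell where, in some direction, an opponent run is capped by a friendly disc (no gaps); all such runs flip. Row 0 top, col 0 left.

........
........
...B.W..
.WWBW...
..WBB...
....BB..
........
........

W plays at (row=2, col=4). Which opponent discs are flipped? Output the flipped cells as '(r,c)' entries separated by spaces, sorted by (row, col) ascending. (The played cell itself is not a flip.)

Dir NW: first cell '.' (not opp) -> no flip
Dir N: first cell '.' (not opp) -> no flip
Dir NE: first cell '.' (not opp) -> no flip
Dir W: opp run (2,3), next='.' -> no flip
Dir E: first cell 'W' (not opp) -> no flip
Dir SW: opp run (3,3) capped by W -> flip
Dir S: first cell 'W' (not opp) -> no flip
Dir SE: first cell '.' (not opp) -> no flip

Answer: (3,3)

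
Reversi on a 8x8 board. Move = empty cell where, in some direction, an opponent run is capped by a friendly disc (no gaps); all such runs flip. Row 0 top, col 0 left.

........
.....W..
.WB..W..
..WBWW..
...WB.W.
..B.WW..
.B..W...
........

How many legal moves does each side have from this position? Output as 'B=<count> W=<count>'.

-- B to move --
(0,4): no bracket -> illegal
(0,5): no bracket -> illegal
(0,6): no bracket -> illegal
(1,0): no bracket -> illegal
(1,1): no bracket -> illegal
(1,2): no bracket -> illegal
(1,4): no bracket -> illegal
(1,6): flips 3 -> legal
(2,0): flips 1 -> legal
(2,3): no bracket -> illegal
(2,4): flips 1 -> legal
(2,6): flips 1 -> legal
(3,0): no bracket -> illegal
(3,1): flips 1 -> legal
(3,6): flips 2 -> legal
(3,7): no bracket -> illegal
(4,1): no bracket -> illegal
(4,2): flips 2 -> legal
(4,5): no bracket -> illegal
(4,7): no bracket -> illegal
(5,3): flips 1 -> legal
(5,6): no bracket -> illegal
(5,7): no bracket -> illegal
(6,3): no bracket -> illegal
(6,5): no bracket -> illegal
(6,6): flips 1 -> legal
(7,3): no bracket -> illegal
(7,4): flips 2 -> legal
(7,5): no bracket -> illegal
B mobility = 10
-- W to move --
(1,1): flips 3 -> legal
(1,2): flips 1 -> legal
(1,3): no bracket -> illegal
(2,3): flips 2 -> legal
(2,4): no bracket -> illegal
(3,1): no bracket -> illegal
(4,1): no bracket -> illegal
(4,2): no bracket -> illegal
(4,5): flips 1 -> legal
(5,0): no bracket -> illegal
(5,1): no bracket -> illegal
(5,3): flips 1 -> legal
(6,0): no bracket -> illegal
(6,2): no bracket -> illegal
(6,3): no bracket -> illegal
(7,0): flips 2 -> legal
(7,1): no bracket -> illegal
(7,2): no bracket -> illegal
W mobility = 6

Answer: B=10 W=6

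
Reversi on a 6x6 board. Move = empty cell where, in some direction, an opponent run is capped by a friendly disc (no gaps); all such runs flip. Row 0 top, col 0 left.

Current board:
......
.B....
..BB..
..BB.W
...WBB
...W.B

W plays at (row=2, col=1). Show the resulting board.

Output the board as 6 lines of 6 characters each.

Answer: ......
.B....
.WBB..
..WB.W
...WBB
...W.B

Derivation:
Place W at (2,1); scan 8 dirs for brackets.
Dir NW: first cell '.' (not opp) -> no flip
Dir N: opp run (1,1), next='.' -> no flip
Dir NE: first cell '.' (not opp) -> no flip
Dir W: first cell '.' (not opp) -> no flip
Dir E: opp run (2,2) (2,3), next='.' -> no flip
Dir SW: first cell '.' (not opp) -> no flip
Dir S: first cell '.' (not opp) -> no flip
Dir SE: opp run (3,2) capped by W -> flip
All flips: (3,2)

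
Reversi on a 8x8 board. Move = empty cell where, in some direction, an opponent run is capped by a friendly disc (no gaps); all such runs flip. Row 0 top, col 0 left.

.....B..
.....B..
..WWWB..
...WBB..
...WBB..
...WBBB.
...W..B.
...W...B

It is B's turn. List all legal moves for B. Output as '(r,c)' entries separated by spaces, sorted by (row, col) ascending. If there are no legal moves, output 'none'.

(1,1): flips 2 -> legal
(1,2): flips 1 -> legal
(1,3): flips 1 -> legal
(1,4): flips 1 -> legal
(2,1): flips 3 -> legal
(3,1): no bracket -> illegal
(3,2): flips 2 -> legal
(4,2): flips 3 -> legal
(5,2): flips 2 -> legal
(6,2): flips 1 -> legal
(6,4): no bracket -> illegal
(7,2): flips 1 -> legal
(7,4): no bracket -> illegal

Answer: (1,1) (1,2) (1,3) (1,4) (2,1) (3,2) (4,2) (5,2) (6,2) (7,2)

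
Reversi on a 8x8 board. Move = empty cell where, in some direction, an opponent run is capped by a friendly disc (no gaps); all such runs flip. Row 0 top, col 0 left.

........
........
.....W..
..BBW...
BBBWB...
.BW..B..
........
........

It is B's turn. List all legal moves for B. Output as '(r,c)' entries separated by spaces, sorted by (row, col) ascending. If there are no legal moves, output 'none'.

(1,4): no bracket -> illegal
(1,5): no bracket -> illegal
(1,6): no bracket -> illegal
(2,3): no bracket -> illegal
(2,4): flips 1 -> legal
(2,6): no bracket -> illegal
(3,5): flips 1 -> legal
(3,6): no bracket -> illegal
(4,5): no bracket -> illegal
(5,3): flips 2 -> legal
(5,4): flips 1 -> legal
(6,1): no bracket -> illegal
(6,2): flips 1 -> legal
(6,3): flips 1 -> legal

Answer: (2,4) (3,5) (5,3) (5,4) (6,2) (6,3)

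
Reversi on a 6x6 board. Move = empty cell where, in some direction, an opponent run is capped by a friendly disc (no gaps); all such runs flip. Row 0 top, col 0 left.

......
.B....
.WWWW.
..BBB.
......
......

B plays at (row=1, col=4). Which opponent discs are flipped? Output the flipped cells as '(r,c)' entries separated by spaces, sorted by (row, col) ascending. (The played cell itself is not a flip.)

Answer: (2,3) (2,4)

Derivation:
Dir NW: first cell '.' (not opp) -> no flip
Dir N: first cell '.' (not opp) -> no flip
Dir NE: first cell '.' (not opp) -> no flip
Dir W: first cell '.' (not opp) -> no flip
Dir E: first cell '.' (not opp) -> no flip
Dir SW: opp run (2,3) capped by B -> flip
Dir S: opp run (2,4) capped by B -> flip
Dir SE: first cell '.' (not opp) -> no flip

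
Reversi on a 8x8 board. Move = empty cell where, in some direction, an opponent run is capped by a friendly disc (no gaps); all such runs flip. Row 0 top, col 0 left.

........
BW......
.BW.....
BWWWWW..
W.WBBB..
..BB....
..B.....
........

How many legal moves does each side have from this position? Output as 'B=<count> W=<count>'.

Answer: B=11 W=10

Derivation:
-- B to move --
(0,0): flips 3 -> legal
(0,1): flips 1 -> legal
(0,2): no bracket -> illegal
(1,2): flips 4 -> legal
(1,3): no bracket -> illegal
(2,0): flips 2 -> legal
(2,3): flips 3 -> legal
(2,4): flips 1 -> legal
(2,5): flips 2 -> legal
(2,6): flips 1 -> legal
(3,6): flips 5 -> legal
(4,1): flips 2 -> legal
(4,6): no bracket -> illegal
(5,0): flips 1 -> legal
(5,1): no bracket -> illegal
B mobility = 11
-- W to move --
(0,0): no bracket -> illegal
(0,1): no bracket -> illegal
(1,2): no bracket -> illegal
(2,0): flips 2 -> legal
(3,6): no bracket -> illegal
(4,1): no bracket -> illegal
(4,6): flips 3 -> legal
(5,1): no bracket -> illegal
(5,4): flips 2 -> legal
(5,5): flips 2 -> legal
(5,6): flips 1 -> legal
(6,1): flips 2 -> legal
(6,3): flips 2 -> legal
(6,4): flips 1 -> legal
(7,1): flips 3 -> legal
(7,2): flips 2 -> legal
(7,3): no bracket -> illegal
W mobility = 10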